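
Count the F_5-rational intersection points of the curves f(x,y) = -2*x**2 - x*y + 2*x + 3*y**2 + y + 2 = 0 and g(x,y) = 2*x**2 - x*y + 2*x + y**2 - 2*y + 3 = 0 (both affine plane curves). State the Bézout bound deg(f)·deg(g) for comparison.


Common zeros: {(1, 1)}; count = 1; Bézout bound = 4.

deg(f) = 2, deg(g) = 2, so Bézout bound = 4.
Scan x ∈ F_5. For each x, list the y ∈ F_5 with f(x, y) ≡ 0 and those with g(x, y) ≡ 0 (mod 5); the common zeros in that column are the intersection.
  x = 0: f ≡ 0 at y ∈ ∅; g ≡ 0 at y ∈ ∅; common: ∅.
  x = 1: f ≡ 0 at y ∈ {1, 4}; g ≡ 0 at y ∈ {1, 2}; common: {1}.
  x = 2: f ≡ 0 at y ∈ {1}; g ≡ 0 at y ∈ {0, 4}; common: ∅.
  x = 3: f ≡ 0 at y ∈ {0, 4}; g ≡ 0 at y ∈ ∅; common: ∅.
  x = 4: f ≡ 0 at y ∈ ∅; g ≡ 0 at y ∈ {2, 4}; common: ∅.
Collecting: common zeros = {(1, 1)}, so the count is 1.
Comparison with the Bézout bound: 1 ≤ 4 = deg(f)·deg(g), as expected for curves with no common component (the affine F_5-count falls short of the bound because intersections may lie at infinity, over extension fields, or carry multiplicity).


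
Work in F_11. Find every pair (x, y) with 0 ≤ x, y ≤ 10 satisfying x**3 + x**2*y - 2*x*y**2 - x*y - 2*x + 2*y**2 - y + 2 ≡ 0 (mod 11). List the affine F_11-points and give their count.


Affine F_11-points: {(1, 1), (2, 2), (2, 4), (8, 1), (8, 10)}; count = 5.

For each of the 121 pairs (x, y) ∈ F_11², evaluate f(x, y) mod 11. Record the zeros.
  x = 0: [0↦2, 1↦3, 2↦8, 3↦6, 4↦8, 5↦3, 6↦2, 7↦5, 8↦1, 9↦1, 10↦5]  zeros at y ∈ ∅
  x = 1: [0↦1, 1↦0, 2↦10, 3↦9, 4↦8, 5↦7, 6↦6, 7↦5, 8↦4, 9↦3, 10↦2]  zeros at y ∈ {1}
  x = 2: [0↦6, 1↦5, 2↦0, 3↦2, 4↦0, 5↦5, 6↦6, 7↦3, 8↦7, 9↦7, 10↦3]  zeros at y ∈ {2, 4}
  x = 3: [0↦1, 1↦2, 2↦6, 3↦2, 4↦1, 5↦3, 6↦8, 7↦5, 8↦5, 9↦8, 10↦3]  zeros at y ∈ ∅
  x = 4: [0↦3, 1↦8, 2↦1, 3↦4, 4↦6, 5↦7, 6↦7, 7↦6, 8↦4, 9↦1, 10↦8]  zeros at y ∈ ∅
  x = 5: [0↦7, 1↦7, 2↦2, 3↦3, 4↦10, 5↦1, 6↦9, 7↦1, 8↦10, 9↦3, 10↦2]  zeros at y ∈ ∅
  x = 6: [0↦8, 1↦5, 2↦4, 3↦5, 4↦8, 5↦2, 6↦9, 7↦7, 8↦7, 9↦9, 10↦2]  zeros at y ∈ ∅
  x = 7: [0↦1, 1↦8, 2↦2, 3↦5, 4↦6, 5↦5, 6↦2, 7↦8, 8↦1, 9↦3, 10↦3]  zeros at y ∈ ∅
  x = 8: [0↦3, 1↦0, 2↦2, 3↦9, 4↦10, 5↦5, 6↦5, 7↦10, 8↦9, 9↦2, 10↦0]  zeros at y ∈ {1, 10}
  x = 9: [0↦9, 1↦9, 2↦10, 3↦1, 4↦4, 5↦8, 6↦2, 7↦8, 8↦4, 9↦1, 10↦10]  zeros at y ∈ ∅
  x = 10: [0↦3, 1↦8, 2↦10, 3↦9, 4↦5, 5↦9, 6↦10, 7↦8, 8↦3, 9↦6, 10↦6]  zeros at y ∈ ∅
Collecting zeros: affine points = {(1, 1), (2, 2), (2, 4), (8, 1), (8, 10)}.
Total count |C(F_11)_aff| = 5.


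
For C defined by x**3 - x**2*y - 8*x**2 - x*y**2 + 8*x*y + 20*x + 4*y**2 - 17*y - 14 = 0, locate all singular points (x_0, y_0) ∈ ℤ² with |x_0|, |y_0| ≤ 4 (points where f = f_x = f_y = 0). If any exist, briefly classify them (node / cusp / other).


Singular points: {(3, 1)}; classification: cusp.

Compute partial derivatives:
  f_x = 3*x**2 - 2*x*y - 16*x - y**2 + 8*y + 20.
  f_y = -x**2 - 2*x*y + 8*x + 8*y - 17.
Scan x_0 ∈ {−4, ..., 4}. For each x_0, f_y(x_0, y) is a polynomial in y; find its integer roots y ∈ {−4, ..., 4}, then test f_x and f at those candidates.
  x = -4: f_y(-4, y) = 16*y - 65; no integer root y with |y| ≤ 4.
  x = -3: f_y(-3, y) = 14*y - 50; no integer root y with |y| ≤ 4.
  x = -2: f_y(-2, y) = 12*y - 37; no integer root y with |y| ≤ 4.
  x = -1: f_y(-1, y) = 10*y - 26; no integer root y with |y| ≤ 4.
  x = 0: f_y(0, y) = 8*y - 17; no integer root y with |y| ≤ 4.
  x = 1: f_y(1, y) = 6*y - 10; no integer root y with |y| ≤ 4.
  x = 2: f_y(2, y) = 4*y - 5; no integer root y with |y| ≤ 4.
  x = 3: f_y(3, y) = 2*y - 2; vanishes at y ∈ {1}. (3, 1): f_x = 0, f = 0 — SINGULAR.
  x = 4: f_y(4, y) = -1; no integer root y with |y| ≤ 4.
Only singular point on the grid: (3, 1).
Classify: substitute x = 3 + u, y = 1 + v and expand: f = u**3 - u**2*v - u*v**2 + v**2.
No constant or linear terms (consistent with a singular point). Quadratic part: v**2. Cubic part: u**3 - u**2*v - u*v**2.
The quadratic part v**2 is a perfect square, so there is a single (double) tangent line v = 0, i.e. y = 1. Restricting the cubic part to that line (v = 0) leaves u**3 ≠ 0, so f is not divisible by v and the branch is v² ≈ -u**3 to lowest order — this is a cusp.
Classification: cusp.


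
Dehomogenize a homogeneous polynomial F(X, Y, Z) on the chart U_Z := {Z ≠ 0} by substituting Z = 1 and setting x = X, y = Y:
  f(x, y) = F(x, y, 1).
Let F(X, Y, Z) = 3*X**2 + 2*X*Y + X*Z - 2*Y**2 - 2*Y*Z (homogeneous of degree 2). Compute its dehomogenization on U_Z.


f(x, y) = 3*x**2 + 2*x*y + x - 2*y**2 - 2*y

On U_Z we set Z = 1. Each monomial c·X^i·Y^j·Z^k in F becomes c·x^i·y^j·1^k = c·x^i·y^j.
Substituting Z = 1: F(X, Y, 1) = 3*x**2 + 2*x*y + x - 2*y**2 - 2*y.
Note: deg(f) ≤ deg(F) = 2; strict inequality happens when F is divisible by Z (lost terms).


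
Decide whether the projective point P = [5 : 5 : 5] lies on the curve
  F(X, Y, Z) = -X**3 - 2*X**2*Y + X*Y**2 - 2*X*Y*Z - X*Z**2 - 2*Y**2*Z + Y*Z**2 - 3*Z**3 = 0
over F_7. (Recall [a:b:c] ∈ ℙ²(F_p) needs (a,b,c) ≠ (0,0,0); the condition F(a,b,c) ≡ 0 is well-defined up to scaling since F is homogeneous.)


F(5,5,5) ≡ 2 (mod 7); P is NOT on the curve.

Evaluate F(5, 5, 5) term-by-term (mod 7).
  -X**3 ↦ -1·125·1·1 = -125
  -2*X**2*Y ↦ -2·25·5·1 = -250
  X*Y**2 ↦ 1·5·25·1 = 125
  -2*X*Y*Z ↦ -2·5·5·5 = -250
  -X*Z**2 ↦ -1·5·1·25 = -125
  -2*Y**2*Z ↦ -2·1·25·5 = -250
  Y*Z**2 ↦ 1·1·5·25 = 125
  -3*Z**3 ↦ -3·1·1·125 = -375
Sum: F(5, 5, 5) = (-125) + (-250) + (125) + (-250) + (-125) + (-250) + (125) + (-375) = -1125.
Reducing mod 7: -1125 ≡ 2 (mod 7).
Since F(a, b, c) ≡ 2 ≠ 0 (mod 7), P does NOT lie on the curve.


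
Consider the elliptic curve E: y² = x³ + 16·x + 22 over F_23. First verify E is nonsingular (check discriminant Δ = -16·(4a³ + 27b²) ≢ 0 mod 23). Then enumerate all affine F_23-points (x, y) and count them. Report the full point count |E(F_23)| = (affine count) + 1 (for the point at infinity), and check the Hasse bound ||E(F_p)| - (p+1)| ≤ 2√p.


Affine points = {(1, 4), (1, 19), (2, 4), (2, 19), (4, 9), (4, 14), (6, 9), (6, 14), (8, 8), (8, 15), (10, 3), (10, 20), (13, 9), (13, 14), (14, 0), (15, 7), (15, 16), (16, 2), (16, 21), (17, 3), (17, 20), (18, 1), (18, 22), (19, 3), (19, 20), (20, 4), (20, 19)}; affine count = 27; |E(F_23)| = 28.

Discriminant check: Δ ∝ 4a³ + 27b² = 4·16³ + 27·22² = 4·4096 + 27·484 ≡ 12 (mod 23). Nonzero ⇒ E is nonsingular.
For each x ∈ F_23, compute rhs = x³ + 16·x + 22 mod 23, then count y ∈ F_23 with y² ≡ rhs.
  x = 0: rhs = 22, matching y values: none (0 points).
  x = 1: rhs = 16, matching y values: 4, 19 (2 points).
  x = 2: rhs = 16, matching y values: 4, 19 (2 points).
  x = 3: rhs = 5, matching y values: none (0 points).
  x = 4: rhs = 12, matching y values: 9, 14 (2 points).
  x = 5: rhs = 20, matching y values: none (0 points).
  x = 6: rhs = 12, matching y values: 9, 14 (2 points).
  x = 7: rhs = 17, matching y values: none (0 points).
  x = 8: rhs = 18, matching y values: 8, 15 (2 points).
  x = 9: rhs = 21, matching y values: none (0 points).
  x = 10: rhs = 9, matching y values: 3, 20 (2 points).
  x = 11: rhs = 11, matching y values: none (0 points).
  x = 12: rhs = 10, matching y values: none (0 points).
  x = 13: rhs = 12, matching y values: 9, 14 (2 points).
  x = 14: rhs = 0, matching y values: 0 (1 points).
  x = 15: rhs = 3, matching y values: 7, 16 (2 points).
  x = 16: rhs = 4, matching y values: 2, 21 (2 points).
  x = 17: rhs = 9, matching y values: 3, 20 (2 points).
  x = 18: rhs = 1, matching y values: 1, 22 (2 points).
  x = 19: rhs = 9, matching y values: 3, 20 (2 points).
  x = 20: rhs = 16, matching y values: 4, 19 (2 points).
  x = 21: rhs = 5, matching y values: none (0 points).
  x = 22: rhs = 5, matching y values: none (0 points).
Total affine count: 27.
Full point count |E(F_23)| = 27 + 1 = 28.
Hasse bound: |28 − (23+1)| = |4| = 4 ≤ 2√23 ≈ 9.5917 ✓.


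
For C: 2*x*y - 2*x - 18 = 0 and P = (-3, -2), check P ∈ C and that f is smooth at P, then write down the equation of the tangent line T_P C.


Tangent line at P: -6*x - 6*y - 30 = 0.

Step 1: f(-3, -2) = 0, so P lies on C.
Step 2: partial derivatives
  f_x(x, y) = 2*y - 2, f_y(x, y) = 2*x.
  f_x(P) = -6, f_y(P) = -6 (gradient nonzero, so P is smooth).
Step 3: tangent line at P: -6·(x − -3) + -6·(y − -2) = 0.
Expanding: -6*x - 6*y - 30 = 0.


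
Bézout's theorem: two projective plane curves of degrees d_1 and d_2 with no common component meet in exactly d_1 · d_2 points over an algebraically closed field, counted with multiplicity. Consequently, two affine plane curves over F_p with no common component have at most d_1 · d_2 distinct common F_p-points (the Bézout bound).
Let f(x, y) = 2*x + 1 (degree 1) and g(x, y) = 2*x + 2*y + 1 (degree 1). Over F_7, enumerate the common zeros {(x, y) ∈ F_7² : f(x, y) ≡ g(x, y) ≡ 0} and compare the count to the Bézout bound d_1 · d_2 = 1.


Common zeros: {(3, 0)}; count = 1; Bézout bound = 1.

deg(f) = 1, deg(g) = 1, so Bézout bound = 1.
Scan x ∈ F_7. For each x, list the y ∈ F_7 with f(x, y) ≡ 0 and those with g(x, y) ≡ 0 (mod 7); the common zeros in that column are the intersection.
  x = 0: f ≡ 0 at y ∈ ∅; g ≡ 0 at y ∈ {3}; common: ∅.
  x = 1: f ≡ 0 at y ∈ ∅; g ≡ 0 at y ∈ {2}; common: ∅.
  x = 2: f ≡ 0 at y ∈ ∅; g ≡ 0 at y ∈ {1}; common: ∅.
  x = 3: f ≡ 0 at y ∈ {0, 1, 2, 3, 4, 5, 6}; g ≡ 0 at y ∈ {0}; common: {0}.
  x = 4: f ≡ 0 at y ∈ ∅; g ≡ 0 at y ∈ {6}; common: ∅.
  x = 5: f ≡ 0 at y ∈ ∅; g ≡ 0 at y ∈ {5}; common: ∅.
  x = 6: f ≡ 0 at y ∈ ∅; g ≡ 0 at y ∈ {4}; common: ∅.
Collecting: common zeros = {(3, 0)}, so the count is 1.
Comparison with the Bézout bound: 1 ≤ 1 = deg(f)·deg(g), as expected for curves with no common component (the bound is attained).


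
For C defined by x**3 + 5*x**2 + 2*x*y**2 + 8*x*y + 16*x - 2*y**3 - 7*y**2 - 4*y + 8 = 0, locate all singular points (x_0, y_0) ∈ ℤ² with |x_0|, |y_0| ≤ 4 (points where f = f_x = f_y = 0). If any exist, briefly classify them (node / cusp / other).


Singular points: {(-2, -2)}; classification: node.

Compute partial derivatives:
  f_x = 3*x**2 + 10*x + 2*y**2 + 8*y + 16.
  f_y = 4*x*y + 8*x - 6*y**2 - 14*y - 4.
Scan x_0 ∈ {−4, ..., 4}. For each x_0, f_y(x_0, y) is a polynomial in y; find its integer roots y ∈ {−4, ..., 4}, then test f_x and f at those candidates.
  x = -4: f_y(-4, y) = -6*y**2 - 30*y - 36; vanishes at y ∈ {-3, -2}. (-4, -3): f_x = 18 ≠ 0; (-4, -2): f_x = 16 ≠ 0.
  x = -3: f_y(-3, y) = -6*y**2 - 26*y - 28; vanishes at y ∈ {-2}. (-3, -2): f_x = 5 ≠ 0.
  x = -2: f_y(-2, y) = -6*y**2 - 22*y - 20; vanishes at y ∈ {-2}. (-2, -2): f_x = 0, f = 0 — SINGULAR.
  x = -1: f_y(-1, y) = -6*y**2 - 18*y - 12; vanishes at y ∈ {-2, -1}. (-1, -2): f_x = 1 ≠ 0; (-1, -1): f_x = 3 ≠ 0.
  x = 0: f_y(0, y) = -6*y**2 - 14*y - 4; vanishes at y ∈ {-2}. (0, -2): f_x = 8 ≠ 0.
  x = 1: f_y(1, y) = -6*y**2 - 10*y + 4; vanishes at y ∈ {-2}. (1, -2): f_x = 21 ≠ 0.
  x = 2: f_y(2, y) = -6*y**2 - 6*y + 12; vanishes at y ∈ {-2, 1}. (2, -2): f_x = 40 ≠ 0; (2, 1): f_x = 58 ≠ 0.
  x = 3: f_y(3, y) = -6*y**2 - 2*y + 20; vanishes at y ∈ {-2}. (3, -2): f_x = 65 ≠ 0.
  x = 4: f_y(4, y) = -6*y**2 + 2*y + 28; vanishes at y ∈ {-2}. (4, -2): f_x = 96 ≠ 0.
Only singular point on the grid: (-2, -2).
Classify: substitute x = -2 + u, y = -2 + v and expand: f = u**3 - u**2 + 2*u*v**2 - 2*v**3 + v**2.
No constant or linear terms (consistent with a singular point). Quadratic part: -u**2 + v**2. Cubic part: u**3 + 2*u*v**2 - 2*v**3.
The quadratic part v**2 - u**2 = (v − u)(v + u) splits into two distinct linear factors, so there are two distinct tangent lines y − -2 = ±(x − -2) — this is a node (ordinary double point).
Classification: node.


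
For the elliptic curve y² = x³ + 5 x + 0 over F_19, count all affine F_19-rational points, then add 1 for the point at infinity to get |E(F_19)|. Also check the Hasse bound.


Affine points = {(0, 0), (1, 5), (1, 14), (3, 2), (3, 17), (5, 6), (5, 13), (7, 6), (7, 13), (8, 1), (8, 18), (10, 9), (10, 10), (13, 1), (13, 18), (15, 7), (15, 12), (17, 1), (17, 18)}; affine count = 19; |E(F_19)| = 20.

Discriminant check: Δ ∝ 4a³ + 27b² = 4·5³ + 27·0² = 4·125 + 27·0 ≡ 6 (mod 19). Nonzero ⇒ E is nonsingular.
For each x ∈ F_19, compute rhs = x³ + 5·x + 0 mod 19, then count y ∈ F_19 with y² ≡ rhs.
  x = 0: rhs = 0, matching y values: 0 (1 points).
  x = 1: rhs = 6, matching y values: 5, 14 (2 points).
  x = 2: rhs = 18, matching y values: none (0 points).
  x = 3: rhs = 4, matching y values: 2, 17 (2 points).
  x = 4: rhs = 8, matching y values: none (0 points).
  x = 5: rhs = 17, matching y values: 6, 13 (2 points).
  x = 6: rhs = 18, matching y values: none (0 points).
  x = 7: rhs = 17, matching y values: 6, 13 (2 points).
  x = 8: rhs = 1, matching y values: 1, 18 (2 points).
  x = 9: rhs = 14, matching y values: none (0 points).
  x = 10: rhs = 5, matching y values: 9, 10 (2 points).
  x = 11: rhs = 18, matching y values: none (0 points).
  x = 12: rhs = 2, matching y values: none (0 points).
  x = 13: rhs = 1, matching y values: 1, 18 (2 points).
  x = 14: rhs = 2, matching y values: none (0 points).
  x = 15: rhs = 11, matching y values: 7, 12 (2 points).
  x = 16: rhs = 15, matching y values: none (0 points).
  x = 17: rhs = 1, matching y values: 1, 18 (2 points).
  x = 18: rhs = 13, matching y values: none (0 points).
Total affine count: 19.
Full point count |E(F_19)| = 19 + 1 = 20.
Hasse bound: |20 − (19+1)| = |0| = 0 ≤ 2√19 ≈ 8.7178 ✓.


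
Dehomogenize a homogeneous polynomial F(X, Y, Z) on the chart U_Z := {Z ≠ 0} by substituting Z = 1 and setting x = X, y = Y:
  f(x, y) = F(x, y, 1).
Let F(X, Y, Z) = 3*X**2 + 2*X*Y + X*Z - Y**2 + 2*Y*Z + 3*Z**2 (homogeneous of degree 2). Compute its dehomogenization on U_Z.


f(x, y) = 3*x**2 + 2*x*y + x - y**2 + 2*y + 3

On U_Z we set Z = 1. Each monomial c·X^i·Y^j·Z^k in F becomes c·x^i·y^j·1^k = c·x^i·y^j.
Substituting Z = 1: F(X, Y, 1) = 3*x**2 + 2*x*y + x - y**2 + 2*y + 3.
Note: deg(f) ≤ deg(F) = 2; strict inequality happens when F is divisible by Z (lost terms).


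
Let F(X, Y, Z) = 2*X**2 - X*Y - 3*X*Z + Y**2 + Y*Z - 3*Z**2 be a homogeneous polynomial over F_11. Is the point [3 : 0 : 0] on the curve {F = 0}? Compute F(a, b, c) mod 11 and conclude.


F(3,0,0) ≡ 7 (mod 11); P is NOT on the curve.

Evaluate F(3, 0, 0) term-by-term (mod 11).
  2*X**2 ↦ 2·9·1·1 = 18
  -X*Y ↦ -1·3·0·1 = 0
  -3*X*Z ↦ -3·3·1·0 = 0
  Y**2 ↦ 1·1·0·1 = 0
  Y*Z ↦ 1·1·0·0 = 0
  -3*Z**2 ↦ -3·1·1·0 = 0
Sum: F(3, 0, 0) = (18) + (0) + (0) + (0) + (0) + (0) = 18.
Reducing mod 11: 18 ≡ 7 (mod 11).
Since F(a, b, c) ≡ 7 ≠ 0 (mod 11), P does NOT lie on the curve.


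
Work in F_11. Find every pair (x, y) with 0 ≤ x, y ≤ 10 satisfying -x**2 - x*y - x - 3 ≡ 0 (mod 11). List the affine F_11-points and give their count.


Affine F_11-points: {(1, 6), (2, 1), (3, 6), (4, 8), (5, 0), (6, 9), (7, 1), (8, 3), (9, 8), (10, 3)}; count = 10.

For each of the 121 pairs (x, y) ∈ F_11², evaluate f(x, y) mod 11. Record the zeros.
  x = 0: [0↦8, 1↦8, 2↦8, 3↦8, 4↦8, 5↦8, 6↦8, 7↦8, 8↦8, 9↦8, 10↦8]  zeros at y ∈ ∅
  x = 1: [0↦6, 1↦5, 2↦4, 3↦3, 4↦2, 5↦1, 6↦0, 7↦10, 8↦9, 9↦8, 10↦7]  zeros at y ∈ {6}
  x = 2: [0↦2, 1↦0, 2↦9, 3↦7, 4↦5, 5↦3, 6↦1, 7↦10, 8↦8, 9↦6, 10↦4]  zeros at y ∈ {1}
  x = 3: [0↦7, 1↦4, 2↦1, 3↦9, 4↦6, 5↦3, 6↦0, 7↦8, 8↦5, 9↦2, 10↦10]  zeros at y ∈ {6}
  x = 4: [0↦10, 1↦6, 2↦2, 3↦9, 4↦5, 5↦1, 6↦8, 7↦4, 8↦0, 9↦7, 10↦3]  zeros at y ∈ {8}
  x = 5: [0↦0, 1↦6, 2↦1, 3↦7, 4↦2, 5↦8, 6↦3, 7↦9, 8↦4, 9↦10, 10↦5]  zeros at y ∈ {0}
  x = 6: [0↦10, 1↦4, 2↦9, 3↦3, 4↦8, 5↦2, 6↦7, 7↦1, 8↦6, 9↦0, 10↦5]  zeros at y ∈ {9}
  x = 7: [0↦7, 1↦0, 2↦4, 3↦8, 4↦1, 5↦5, 6↦9, 7↦2, 8↦6, 9↦10, 10↦3]  zeros at y ∈ {1}
  x = 8: [0↦2, 1↦5, 2↦8, 3↦0, 4↦3, 5↦6, 6↦9, 7↦1, 8↦4, 9↦7, 10↦10]  zeros at y ∈ {3}
  x = 9: [0↦6, 1↦8, 2↦10, 3↦1, 4↦3, 5↦5, 6↦7, 7↦9, 8↦0, 9↦2, 10↦4]  zeros at y ∈ {8}
  x = 10: [0↦8, 1↦9, 2↦10, 3↦0, 4↦1, 5↦2, 6↦3, 7↦4, 8↦5, 9↦6, 10↦7]  zeros at y ∈ {3}
Collecting zeros: affine points = {(1, 6), (2, 1), (3, 6), (4, 8), (5, 0), (6, 9), (7, 1), (8, 3), (9, 8), (10, 3)}.
Total count |C(F_11)_aff| = 10.


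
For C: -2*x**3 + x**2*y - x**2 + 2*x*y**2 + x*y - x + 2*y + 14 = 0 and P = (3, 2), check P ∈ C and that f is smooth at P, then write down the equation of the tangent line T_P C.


Tangent line at P: -39*x + 38*y + 41 = 0.

Step 1: f(3, 2) = 0, so P lies on C.
Step 2: partial derivatives
  f_x(x, y) = -6*x**2 + 2*x*y - 2*x + 2*y**2 + y - 1, f_y(x, y) = x**2 + 4*x*y + x + 2.
  f_x(P) = -39, f_y(P) = 38 (gradient nonzero, so P is smooth).
Step 3: tangent line at P: -39·(x − 3) + 38·(y − 2) = 0.
Expanding: -39*x + 38*y + 41 = 0.


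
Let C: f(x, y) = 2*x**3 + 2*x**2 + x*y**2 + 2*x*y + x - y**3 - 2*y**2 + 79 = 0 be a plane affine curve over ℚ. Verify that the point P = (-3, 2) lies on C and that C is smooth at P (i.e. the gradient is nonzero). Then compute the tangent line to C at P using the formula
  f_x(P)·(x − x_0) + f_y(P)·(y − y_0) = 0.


Tangent line at P: 51*x - 38*y + 229 = 0.

Step 1: f(-3, 2) = 0, so P lies on C.
Step 2: partial derivatives
  f_x(x, y) = 6*x**2 + 4*x + y**2 + 2*y + 1, f_y(x, y) = 2*x*y + 2*x - 3*y**2 - 4*y.
  f_x(P) = 51, f_y(P) = -38 (gradient nonzero, so P is smooth).
Step 3: tangent line at P: 51·(x − -3) + -38·(y − 2) = 0.
Expanding: 51*x - 38*y + 229 = 0.


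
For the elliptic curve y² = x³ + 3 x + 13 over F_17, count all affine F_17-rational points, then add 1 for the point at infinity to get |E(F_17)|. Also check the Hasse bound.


Affine points = {(0, 8), (0, 9), (1, 0), (3, 7), (3, 10), (4, 2), (4, 15), (5, 0), (6, 3), (6, 14), (9, 2), (9, 15), (11, 0), (12, 3), (12, 14), (15, 4), (15, 13), (16, 3), (16, 14)}; affine count = 19; |E(F_17)| = 20.

Discriminant check: Δ ∝ 4a³ + 27b² = 4·3³ + 27·13² = 4·27 + 27·169 ≡ 13 (mod 17). Nonzero ⇒ E is nonsingular.
For each x ∈ F_17, compute rhs = x³ + 3·x + 13 mod 17, then count y ∈ F_17 with y² ≡ rhs.
  x = 0: rhs = 13, matching y values: 8, 9 (2 points).
  x = 1: rhs = 0, matching y values: 0 (1 points).
  x = 2: rhs = 10, matching y values: none (0 points).
  x = 3: rhs = 15, matching y values: 7, 10 (2 points).
  x = 4: rhs = 4, matching y values: 2, 15 (2 points).
  x = 5: rhs = 0, matching y values: 0 (1 points).
  x = 6: rhs = 9, matching y values: 3, 14 (2 points).
  x = 7: rhs = 3, matching y values: none (0 points).
  x = 8: rhs = 5, matching y values: none (0 points).
  x = 9: rhs = 4, matching y values: 2, 15 (2 points).
  x = 10: rhs = 6, matching y values: none (0 points).
  x = 11: rhs = 0, matching y values: 0 (1 points).
  x = 12: rhs = 9, matching y values: 3, 14 (2 points).
  x = 13: rhs = 5, matching y values: none (0 points).
  x = 14: rhs = 11, matching y values: none (0 points).
  x = 15: rhs = 16, matching y values: 4, 13 (2 points).
  x = 16: rhs = 9, matching y values: 3, 14 (2 points).
Total affine count: 19.
Full point count |E(F_17)| = 19 + 1 = 20.
Hasse bound: |20 − (17+1)| = |2| = 2 ≤ 2√17 ≈ 8.2462 ✓.


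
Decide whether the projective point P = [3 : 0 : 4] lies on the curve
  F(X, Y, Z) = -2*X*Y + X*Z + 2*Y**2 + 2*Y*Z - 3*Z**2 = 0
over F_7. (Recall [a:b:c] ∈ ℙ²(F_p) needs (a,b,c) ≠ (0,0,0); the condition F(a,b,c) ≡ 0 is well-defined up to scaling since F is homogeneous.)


F(3,0,4) ≡ 6 (mod 7); P is NOT on the curve.

Evaluate F(3, 0, 4) term-by-term (mod 7).
  -2*X*Y ↦ -2·3·0·1 = 0
  X*Z ↦ 1·3·1·4 = 12
  2*Y**2 ↦ 2·1·0·1 = 0
  2*Y*Z ↦ 2·1·0·4 = 0
  -3*Z**2 ↦ -3·1·1·16 = -48
Sum: F(3, 0, 4) = (0) + (12) + (0) + (0) + (-48) = -36.
Reducing mod 7: -36 ≡ 6 (mod 7).
Since F(a, b, c) ≡ 6 ≠ 0 (mod 7), P does NOT lie on the curve.


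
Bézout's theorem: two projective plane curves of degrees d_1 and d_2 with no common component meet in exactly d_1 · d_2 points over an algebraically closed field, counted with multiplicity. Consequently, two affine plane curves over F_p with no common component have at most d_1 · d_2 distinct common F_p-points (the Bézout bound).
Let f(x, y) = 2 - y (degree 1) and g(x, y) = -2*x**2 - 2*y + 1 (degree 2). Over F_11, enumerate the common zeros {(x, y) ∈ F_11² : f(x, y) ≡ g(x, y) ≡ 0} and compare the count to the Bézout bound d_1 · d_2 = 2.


Common zeros: {(2, 2), (9, 2)}; count = 2; Bézout bound = 2.

deg(f) = 1, deg(g) = 2, so Bézout bound = 2.
Scan x ∈ F_11. For each x, list the y ∈ F_11 with f(x, y) ≡ 0 and those with g(x, y) ≡ 0 (mod 11); the common zeros in that column are the intersection.
  x = 0: f ≡ 0 at y ∈ {2}; g ≡ 0 at y ∈ {6}; common: ∅.
  x = 1: f ≡ 0 at y ∈ {2}; g ≡ 0 at y ∈ {5}; common: ∅.
  x = 2: f ≡ 0 at y ∈ {2}; g ≡ 0 at y ∈ {2}; common: {2}.
  x = 3: f ≡ 0 at y ∈ {2}; g ≡ 0 at y ∈ {8}; common: ∅.
  x = 4: f ≡ 0 at y ∈ {2}; g ≡ 0 at y ∈ {1}; common: ∅.
  x = 5: f ≡ 0 at y ∈ {2}; g ≡ 0 at y ∈ {3}; common: ∅.
  x = 6: f ≡ 0 at y ∈ {2}; g ≡ 0 at y ∈ {3}; common: ∅.
  x = 7: f ≡ 0 at y ∈ {2}; g ≡ 0 at y ∈ {1}; common: ∅.
  x = 8: f ≡ 0 at y ∈ {2}; g ≡ 0 at y ∈ {8}; common: ∅.
  x = 9: f ≡ 0 at y ∈ {2}; g ≡ 0 at y ∈ {2}; common: {2}.
  x = 10: f ≡ 0 at y ∈ {2}; g ≡ 0 at y ∈ {5}; common: ∅.
Collecting: common zeros = {(2, 2), (9, 2)}, so the count is 2.
Comparison with the Bézout bound: 2 ≤ 2 = deg(f)·deg(g), as expected for curves with no common component (the bound is attained).


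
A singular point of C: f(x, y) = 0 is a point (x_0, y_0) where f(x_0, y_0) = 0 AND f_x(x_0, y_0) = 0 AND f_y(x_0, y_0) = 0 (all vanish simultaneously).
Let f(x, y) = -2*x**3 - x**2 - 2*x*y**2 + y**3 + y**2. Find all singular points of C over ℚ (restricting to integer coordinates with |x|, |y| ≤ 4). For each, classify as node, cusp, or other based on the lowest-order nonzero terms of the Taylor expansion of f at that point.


Singular points: {(0, 0)}; classification: node.

Compute partial derivatives:
  f_x = -6*x**2 - 2*x - 2*y**2.
  f_y = -4*x*y + 3*y**2 + 2*y.
Scan x_0 ∈ {−4, ..., 4}. For each x_0, f_y(x_0, y) is a polynomial in y; find its integer roots y ∈ {−4, ..., 4}, then test f_x and f at those candidates.
  x = -4: f_y(-4, y) = 3*y**2 + 18*y; vanishes at y ∈ {0}. (-4, 0): f_x = -88 ≠ 0.
  x = -3: f_y(-3, y) = 3*y**2 + 14*y; vanishes at y ∈ {0}. (-3, 0): f_x = -48 ≠ 0.
  x = -2: f_y(-2, y) = 3*y**2 + 10*y; vanishes at y ∈ {0}. (-2, 0): f_x = -20 ≠ 0.
  x = -1: f_y(-1, y) = 3*y**2 + 6*y; vanishes at y ∈ {-2, 0}. (-1, -2): f_x = -12 ≠ 0; (-1, 0): f_x = -4 ≠ 0.
  x = 0: f_y(0, y) = 3*y**2 + 2*y; vanishes at y ∈ {0}. (0, 0): f_x = 0, f = 0 — SINGULAR.
  x = 1: f_y(1, y) = 3*y**2 - 2*y; vanishes at y ∈ {0}. (1, 0): f_x = -8 ≠ 0.
  x = 2: f_y(2, y) = 3*y**2 - 6*y; vanishes at y ∈ {0, 2}. (2, 0): f_x = -28 ≠ 0; (2, 2): f_x = -36 ≠ 0.
  x = 3: f_y(3, y) = 3*y**2 - 10*y; vanishes at y ∈ {0}. (3, 0): f_x = -60 ≠ 0.
  x = 4: f_y(4, y) = 3*y**2 - 14*y; vanishes at y ∈ {0}. (4, 0): f_x = -104 ≠ 0.
Only singular point on the grid: (0, 0).
Classify: substitute x = 0 + u, y = 0 + v and expand: f = -2*u**3 - u**2 - 2*u*v**2 + v**3 + v**2.
No constant or linear terms (consistent with a singular point). Quadratic part: -u**2 + v**2. Cubic part: -2*u**3 - 2*u*v**2 + v**3.
The quadratic part v**2 - u**2 = (v − u)(v + u) splits into two distinct linear factors, so there are two distinct tangent lines y − 0 = ±(x − 0) — this is a node (ordinary double point).
Classification: node.


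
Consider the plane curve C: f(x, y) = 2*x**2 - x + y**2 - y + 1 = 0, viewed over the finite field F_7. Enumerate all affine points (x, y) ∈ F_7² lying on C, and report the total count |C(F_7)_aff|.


Affine F_7-points: {(0, 3), (0, 5), (1, 4), (2, 0), (2, 1), (3, 4), (4, 3), (4, 5)}; count = 8.

For each of the 49 pairs (x, y) ∈ F_7², evaluate f(x, y) mod 7. Record the zeros.
  x = 0: [0↦1, 1↦1, 2↦3, 3↦0, 4↦6, 5↦0, 6↦3]  zeros at y ∈ {3, 5}
  x = 1: [0↦2, 1↦2, 2↦4, 3↦1, 4↦0, 5↦1, 6↦4]  zeros at y ∈ {4}
  x = 2: [0↦0, 1↦0, 2↦2, 3↦6, 4↦5, 5↦6, 6↦2]  zeros at y ∈ {0, 1}
  x = 3: [0↦2, 1↦2, 2↦4, 3↦1, 4↦0, 5↦1, 6↦4]  zeros at y ∈ {4}
  x = 4: [0↦1, 1↦1, 2↦3, 3↦0, 4↦6, 5↦0, 6↦3]  zeros at y ∈ {3, 5}
  x = 5: [0↦4, 1↦4, 2↦6, 3↦3, 4↦2, 5↦3, 6↦6]  zeros at y ∈ ∅
  x = 6: [0↦4, 1↦4, 2↦6, 3↦3, 4↦2, 5↦3, 6↦6]  zeros at y ∈ ∅
Collecting zeros: affine points = {(0, 3), (0, 5), (1, 4), (2, 0), (2, 1), (3, 4), (4, 3), (4, 5)}.
Total count |C(F_7)_aff| = 8.


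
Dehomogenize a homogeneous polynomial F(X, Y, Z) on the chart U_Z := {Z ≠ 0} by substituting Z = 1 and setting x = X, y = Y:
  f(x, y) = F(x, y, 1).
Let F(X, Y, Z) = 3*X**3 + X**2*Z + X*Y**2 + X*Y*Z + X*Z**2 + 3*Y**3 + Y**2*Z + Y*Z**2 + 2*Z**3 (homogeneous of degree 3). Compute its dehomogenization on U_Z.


f(x, y) = 3*x**3 + x**2 + x*y**2 + x*y + x + 3*y**3 + y**2 + y + 2

On U_Z we set Z = 1. Each monomial c·X^i·Y^j·Z^k in F becomes c·x^i·y^j·1^k = c·x^i·y^j.
Substituting Z = 1: F(X, Y, 1) = 3*x**3 + x**2 + x*y**2 + x*y + x + 3*y**3 + y**2 + y + 2.
Note: deg(f) ≤ deg(F) = 3; strict inequality happens when F is divisible by Z (lost terms).


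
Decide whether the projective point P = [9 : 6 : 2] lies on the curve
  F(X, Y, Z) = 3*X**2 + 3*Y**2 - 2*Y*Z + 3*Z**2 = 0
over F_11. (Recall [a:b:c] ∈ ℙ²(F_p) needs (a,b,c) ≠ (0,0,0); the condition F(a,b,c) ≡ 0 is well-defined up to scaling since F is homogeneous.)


F(9,6,2) ≡ 9 (mod 11); P is NOT on the curve.

Evaluate F(9, 6, 2) term-by-term (mod 11).
  3*X**2 ↦ 3·81·1·1 = 243
  3*Y**2 ↦ 3·1·36·1 = 108
  -2*Y*Z ↦ -2·1·6·2 = -24
  3*Z**2 ↦ 3·1·1·4 = 12
Sum: F(9, 6, 2) = (243) + (108) + (-24) + (12) = 339.
Reducing mod 11: 339 ≡ 9 (mod 11).
Since F(a, b, c) ≡ 9 ≠ 0 (mod 11), P does NOT lie on the curve.


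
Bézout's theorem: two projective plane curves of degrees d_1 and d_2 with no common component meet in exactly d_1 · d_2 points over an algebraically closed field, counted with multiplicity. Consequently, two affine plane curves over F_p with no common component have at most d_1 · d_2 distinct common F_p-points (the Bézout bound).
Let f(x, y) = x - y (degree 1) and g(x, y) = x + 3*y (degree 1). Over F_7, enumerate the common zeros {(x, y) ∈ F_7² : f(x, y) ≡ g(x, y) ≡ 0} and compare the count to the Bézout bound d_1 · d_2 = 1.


Common zeros: {(0, 0)}; count = 1; Bézout bound = 1.

deg(f) = 1, deg(g) = 1, so Bézout bound = 1.
Scan x ∈ F_7. For each x, list the y ∈ F_7 with f(x, y) ≡ 0 and those with g(x, y) ≡ 0 (mod 7); the common zeros in that column are the intersection.
  x = 0: f ≡ 0 at y ∈ {0}; g ≡ 0 at y ∈ {0}; common: {0}.
  x = 1: f ≡ 0 at y ∈ {1}; g ≡ 0 at y ∈ {2}; common: ∅.
  x = 2: f ≡ 0 at y ∈ {2}; g ≡ 0 at y ∈ {4}; common: ∅.
  x = 3: f ≡ 0 at y ∈ {3}; g ≡ 0 at y ∈ {6}; common: ∅.
  x = 4: f ≡ 0 at y ∈ {4}; g ≡ 0 at y ∈ {1}; common: ∅.
  x = 5: f ≡ 0 at y ∈ {5}; g ≡ 0 at y ∈ {3}; common: ∅.
  x = 6: f ≡ 0 at y ∈ {6}; g ≡ 0 at y ∈ {5}; common: ∅.
Collecting: common zeros = {(0, 0)}, so the count is 1.
Comparison with the Bézout bound: 1 ≤ 1 = deg(f)·deg(g), as expected for curves with no common component (the bound is attained).


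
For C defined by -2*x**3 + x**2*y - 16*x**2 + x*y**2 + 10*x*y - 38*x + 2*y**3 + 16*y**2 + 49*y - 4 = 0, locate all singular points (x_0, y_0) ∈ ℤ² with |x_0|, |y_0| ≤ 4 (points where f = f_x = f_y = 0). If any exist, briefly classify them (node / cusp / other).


Singular points: {(-3, -2)}; classification: cusp.

Compute partial derivatives:
  f_x = -6*x**2 + 2*x*y - 32*x + y**2 + 10*y - 38.
  f_y = x**2 + 2*x*y + 10*x + 6*y**2 + 32*y + 49.
Scan x_0 ∈ {−4, ..., 4}. For each x_0, f_y(x_0, y) is a polynomial in y; find its integer roots y ∈ {−4, ..., 4}, then test f_x and f at those candidates.
  x = -4: f_y(-4, y) = 6*y**2 + 24*y + 25; no integer root y with |y| ≤ 4.
  x = -3: f_y(-3, y) = 6*y**2 + 26*y + 28; vanishes at y ∈ {-2}. (-3, -2): f_x = 0, f = 0 — SINGULAR.
  x = -2: f_y(-2, y) = 6*y**2 + 28*y + 33; no integer root y with |y| ≤ 4.
  x = -1: f_y(-1, y) = 6*y**2 + 30*y + 40; no integer root y with |y| ≤ 4.
  x = 0: f_y(0, y) = 6*y**2 + 32*y + 49; no integer root y with |y| ≤ 4.
  x = 1: f_y(1, y) = 6*y**2 + 34*y + 60; no integer root y with |y| ≤ 4.
  x = 2: f_y(2, y) = 6*y**2 + 36*y + 73; no integer root y with |y| ≤ 4.
  x = 3: f_y(3, y) = 6*y**2 + 38*y + 88; no integer root y with |y| ≤ 4.
  x = 4: f_y(4, y) = 6*y**2 + 40*y + 105; no integer root y with |y| ≤ 4.
Only singular point on the grid: (-3, -2).
Classify: substitute x = -3 + u, y = -2 + v and expand: f = -2*u**3 + u**2*v + u*v**2 + 2*v**3 + v**2.
No constant or linear terms (consistent with a singular point). Quadratic part: v**2. Cubic part: -2*u**3 + u**2*v + u*v**2 + 2*v**3.
The quadratic part v**2 is a perfect square, so there is a single (double) tangent line v = 0, i.e. y = -2. Restricting the cubic part to that line (v = 0) leaves -2*u**3 ≠ 0, so f is not divisible by v and the branch is v² ≈ 2*u**3 to lowest order — this is a cusp.
Classification: cusp.


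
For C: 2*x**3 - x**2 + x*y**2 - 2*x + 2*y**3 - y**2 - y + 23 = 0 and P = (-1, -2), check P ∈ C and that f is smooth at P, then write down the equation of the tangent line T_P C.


Tangent line at P: 10*x + 31*y + 72 = 0.

Step 1: f(-1, -2) = 0, so P lies on C.
Step 2: partial derivatives
  f_x(x, y) = 6*x**2 - 2*x + y**2 - 2, f_y(x, y) = 2*x*y + 6*y**2 - 2*y - 1.
  f_x(P) = 10, f_y(P) = 31 (gradient nonzero, so P is smooth).
Step 3: tangent line at P: 10·(x − -1) + 31·(y − -2) = 0.
Expanding: 10*x + 31*y + 72 = 0.


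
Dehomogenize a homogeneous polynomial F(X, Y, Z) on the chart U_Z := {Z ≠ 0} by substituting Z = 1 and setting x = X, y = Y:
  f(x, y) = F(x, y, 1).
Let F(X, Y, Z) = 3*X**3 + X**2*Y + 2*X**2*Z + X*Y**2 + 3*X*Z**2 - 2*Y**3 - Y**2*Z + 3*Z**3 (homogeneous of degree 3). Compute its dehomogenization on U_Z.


f(x, y) = 3*x**3 + x**2*y + 2*x**2 + x*y**2 + 3*x - 2*y**3 - y**2 + 3

On U_Z we set Z = 1. Each monomial c·X^i·Y^j·Z^k in F becomes c·x^i·y^j·1^k = c·x^i·y^j.
Substituting Z = 1: F(X, Y, 1) = 3*x**3 + x**2*y + 2*x**2 + x*y**2 + 3*x - 2*y**3 - y**2 + 3.
Note: deg(f) ≤ deg(F) = 3; strict inequality happens when F is divisible by Z (lost terms).


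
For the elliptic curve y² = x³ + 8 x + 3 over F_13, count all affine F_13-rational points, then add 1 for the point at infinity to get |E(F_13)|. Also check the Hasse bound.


Affine points = {(0, 4), (0, 9), (1, 5), (1, 8), (2, 1), (2, 12), (5, 5), (5, 8), (7, 5), (7, 8), (10, 2), (10, 11)}; affine count = 12; |E(F_13)| = 13.

Discriminant check: Δ ∝ 4a³ + 27b² = 4·8³ + 27·3² = 4·512 + 27·9 ≡ 3 (mod 13). Nonzero ⇒ E is nonsingular.
For each x ∈ F_13, compute rhs = x³ + 8·x + 3 mod 13, then count y ∈ F_13 with y² ≡ rhs.
  x = 0: rhs = 3, matching y values: 4, 9 (2 points).
  x = 1: rhs = 12, matching y values: 5, 8 (2 points).
  x = 2: rhs = 1, matching y values: 1, 12 (2 points).
  x = 3: rhs = 2, matching y values: none (0 points).
  x = 4: rhs = 8, matching y values: none (0 points).
  x = 5: rhs = 12, matching y values: 5, 8 (2 points).
  x = 6: rhs = 7, matching y values: none (0 points).
  x = 7: rhs = 12, matching y values: 5, 8 (2 points).
  x = 8: rhs = 7, matching y values: none (0 points).
  x = 9: rhs = 11, matching y values: none (0 points).
  x = 10: rhs = 4, matching y values: 2, 11 (2 points).
  x = 11: rhs = 5, matching y values: none (0 points).
  x = 12: rhs = 7, matching y values: none (0 points).
Total affine count: 12.
Full point count |E(F_13)| = 12 + 1 = 13.
Hasse bound: |13 − (13+1)| = |-1| = 1 ≤ 2√13 ≈ 7.2111 ✓.


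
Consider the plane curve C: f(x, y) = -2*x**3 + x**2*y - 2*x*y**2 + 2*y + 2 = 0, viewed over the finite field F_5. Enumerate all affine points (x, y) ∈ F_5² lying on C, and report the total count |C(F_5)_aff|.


Affine F_5-points: {(0, 4), (1, 0), (1, 4)}; count = 3.

For each of the 25 pairs (x, y) ∈ F_5², evaluate f(x, y) mod 5. Record the zeros.
  x = 0: [0↦2, 1↦4, 2↦1, 3↦3, 4↦0]  zeros at y ∈ {4}
  x = 1: [0↦0, 1↦1, 2↦3, 3↦1, 4↦0]  zeros at y ∈ {0, 4}
  x = 2: [0↦1, 1↦3, 2↦2, 3↦3, 4↦1]  zeros at y ∈ ∅
  x = 3: [0↦3, 1↦3, 2↦1, 3↦2, 4↦1]  zeros at y ∈ ∅
  x = 4: [0↦4, 1↦4, 2↦3, 3↦1, 4↦3]  zeros at y ∈ ∅
Collecting zeros: affine points = {(0, 4), (1, 0), (1, 4)}.
Total count |C(F_5)_aff| = 3.


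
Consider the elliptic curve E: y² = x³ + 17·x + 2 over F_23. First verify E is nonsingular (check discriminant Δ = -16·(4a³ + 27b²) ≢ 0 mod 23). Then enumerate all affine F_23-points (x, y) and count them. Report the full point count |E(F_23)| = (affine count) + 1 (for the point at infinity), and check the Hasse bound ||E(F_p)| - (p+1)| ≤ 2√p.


Affine points = {(0, 5), (0, 18), (7, 2), (7, 21), (8, 11), (8, 12), (11, 5), (11, 18), (12, 5), (12, 18), (16, 0), (17, 11), (17, 12), (19, 10), (19, 13), (20, 4), (20, 19), (21, 11), (21, 12)}; affine count = 19; |E(F_23)| = 20.

Discriminant check: Δ ∝ 4a³ + 27b² = 4·17³ + 27·2² = 4·4913 + 27·4 ≡ 3 (mod 23). Nonzero ⇒ E is nonsingular.
For each x ∈ F_23, compute rhs = x³ + 17·x + 2 mod 23, then count y ∈ F_23 with y² ≡ rhs.
  x = 0: rhs = 2, matching y values: 5, 18 (2 points).
  x = 1: rhs = 20, matching y values: none (0 points).
  x = 2: rhs = 21, matching y values: none (0 points).
  x = 3: rhs = 11, matching y values: none (0 points).
  x = 4: rhs = 19, matching y values: none (0 points).
  x = 5: rhs = 5, matching y values: none (0 points).
  x = 6: rhs = 21, matching y values: none (0 points).
  x = 7: rhs = 4, matching y values: 2, 21 (2 points).
  x = 8: rhs = 6, matching y values: 11, 12 (2 points).
  x = 9: rhs = 10, matching y values: none (0 points).
  x = 10: rhs = 22, matching y values: none (0 points).
  x = 11: rhs = 2, matching y values: 5, 18 (2 points).
  x = 12: rhs = 2, matching y values: 5, 18 (2 points).
  x = 13: rhs = 5, matching y values: none (0 points).
  x = 14: rhs = 17, matching y values: none (0 points).
  x = 15: rhs = 21, matching y values: none (0 points).
  x = 16: rhs = 0, matching y values: 0 (1 points).
  x = 17: rhs = 6, matching y values: 11, 12 (2 points).
  x = 18: rhs = 22, matching y values: none (0 points).
  x = 19: rhs = 8, matching y values: 10, 13 (2 points).
  x = 20: rhs = 16, matching y values: 4, 19 (2 points).
  x = 21: rhs = 6, matching y values: 11, 12 (2 points).
  x = 22: rhs = 7, matching y values: none (0 points).
Total affine count: 19.
Full point count |E(F_23)| = 19 + 1 = 20.
Hasse bound: |20 − (23+1)| = |-4| = 4 ≤ 2√23 ≈ 9.5917 ✓.


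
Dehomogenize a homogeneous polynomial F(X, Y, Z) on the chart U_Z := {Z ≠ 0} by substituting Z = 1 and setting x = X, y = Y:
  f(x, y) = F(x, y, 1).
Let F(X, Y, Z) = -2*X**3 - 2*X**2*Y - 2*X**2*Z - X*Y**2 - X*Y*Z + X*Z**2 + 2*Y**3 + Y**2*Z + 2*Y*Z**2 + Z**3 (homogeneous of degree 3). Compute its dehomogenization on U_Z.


f(x, y) = -2*x**3 - 2*x**2*y - 2*x**2 - x*y**2 - x*y + x + 2*y**3 + y**2 + 2*y + 1

On U_Z we set Z = 1. Each monomial c·X^i·Y^j·Z^k in F becomes c·x^i·y^j·1^k = c·x^i·y^j.
Substituting Z = 1: F(X, Y, 1) = -2*x**3 - 2*x**2*y - 2*x**2 - x*y**2 - x*y + x + 2*y**3 + y**2 + 2*y + 1.
Note: deg(f) ≤ deg(F) = 3; strict inequality happens when F is divisible by Z (lost terms).


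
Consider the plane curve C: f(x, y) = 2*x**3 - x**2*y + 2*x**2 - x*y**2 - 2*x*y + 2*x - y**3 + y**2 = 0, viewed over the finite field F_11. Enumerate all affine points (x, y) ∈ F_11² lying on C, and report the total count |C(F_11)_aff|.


Affine F_11-points: {(0, 0), (0, 1), (2, 2), (3, 8), (6, 1), (7, 3), (8, 6), (10, 1), (10, 2), (10, 10)}; count = 10.

For each of the 121 pairs (x, y) ∈ F_11², evaluate f(x, y) mod 11. Record the zeros.
  x = 0: [0↦0, 1↦0, 2↦7, 3↦4, 4↦7, 5↦10, 6↦7, 7↦3, 8↦3, 9↦1, 10↦2]  zeros at y ∈ {0, 1}
  x = 1: [0↦6, 1↦2, 2↦3, 3↦3, 4↦7, 5↦9, 6↦3, 7↦5, 8↦9, 9↦9, 10↦10]  zeros at y ∈ ∅
  x = 2: [0↦6, 1↦7, 2↦0, 3↦1, 4↦4, 5↦3, 6↦3, 7↦9, 8↦4, 9↦4, 10↦3]  zeros at y ∈ {2}
  x = 3: [0↦1, 1↦5, 2↦10, 3↦10, 4↦10, 5↦4, 6↦8, 7↦5, 8↦0, 9↦9, 10↦4]  zeros at y ∈ {8}
  x = 4: [0↦3, 1↦8, 2↦1, 3↦9, 4↦4, 5↦2, 6↦8, 7↦5, 8↦9, 9↦3, 10↦3]  zeros at y ∈ ∅
  x = 5: [0↦2, 1↦6, 2↦7, 3↦10, 4↦9, 5↦9, 6↦4, 7↦10, 8↦10, 9↦9, 10↦1]  zeros at y ∈ ∅
  x = 6: [0↦10, 1↦0, 2↦7, 3↦3, 4↦4, 5↦4, 6↦8, 7↦10, 8↦4, 9↦6, 10↦10]  zeros at y ∈ {1}
  x = 7: [0↦6, 1↦2, 2↦2, 3↦0, 4↦1, 5↦10, 6↦10, 7↦6, 8↦3, 9↦6, 10↦9]  zeros at y ∈ {3}
  x = 8: [0↦2, 1↦2, 2↦4, 3↦2, 4↦1, 5↦6, 6↦0, 7↦10, 8↦8, 9↦10, 10↦10]  zeros at y ∈ {6}
  x = 9: [0↦10, 1↦1, 2↦3, 3↦10, 4↦5, 5↦4, 6↦1, 7↦1, 8↦9, 9↦8, 10↦3]  zeros at y ∈ ∅
  x = 10: [0↦9, 1↦0, 2↦0, 3↦3, 4↦3, 5↦5, 6↦3, 7↦2, 8↦7, 9↦1, 10↦0]  zeros at y ∈ {1, 2, 10}
Collecting zeros: affine points = {(0, 0), (0, 1), (2, 2), (3, 8), (6, 1), (7, 3), (8, 6), (10, 1), (10, 2), (10, 10)}.
Total count |C(F_11)_aff| = 10.


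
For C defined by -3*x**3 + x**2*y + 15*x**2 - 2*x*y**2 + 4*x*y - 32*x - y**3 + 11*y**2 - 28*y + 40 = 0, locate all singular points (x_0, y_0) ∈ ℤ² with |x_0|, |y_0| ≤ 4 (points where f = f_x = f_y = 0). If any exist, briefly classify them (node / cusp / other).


Singular points: {(2, 2)}; classification: node.

Compute partial derivatives:
  f_x = -9*x**2 + 2*x*y + 30*x - 2*y**2 + 4*y - 32.
  f_y = x**2 - 4*x*y + 4*x - 3*y**2 + 22*y - 28.
Scan x_0 ∈ {−4, ..., 4}. For each x_0, f_y(x_0, y) is a polynomial in y; find its integer roots y ∈ {−4, ..., 4}, then test f_x and f at those candidates.
  x = -4: f_y(-4, y) = -3*y**2 + 38*y - 28; no integer root y with |y| ≤ 4.
  x = -3: f_y(-3, y) = -3*y**2 + 34*y - 31; vanishes at y ∈ {1}. (-3, 1): f_x = -207 ≠ 0.
  x = -2: f_y(-2, y) = -3*y**2 + 30*y - 32; no integer root y with |y| ≤ 4.
  x = -1: f_y(-1, y) = -3*y**2 + 26*y - 31; no integer root y with |y| ≤ 4.
  x = 0: f_y(0, y) = -3*y**2 + 22*y - 28; no integer root y with |y| ≤ 4.
  x = 1: f_y(1, y) = -3*y**2 + 18*y - 23; no integer root y with |y| ≤ 4.
  x = 2: f_y(2, y) = -3*y**2 + 14*y - 16; vanishes at y ∈ {2}. (2, 2): f_x = 0, f = 0 — SINGULAR.
  x = 3: f_y(3, y) = -3*y**2 + 10*y - 7; vanishes at y ∈ {1}. (3, 1): f_x = -15 ≠ 0.
  x = 4: f_y(4, y) = -3*y**2 + 6*y + 4; no integer root y with |y| ≤ 4.
Only singular point on the grid: (2, 2).
Classify: substitute x = 2 + u, y = 2 + v and expand: f = -3*u**3 + u**2*v - u**2 - 2*u*v**2 - v**3 + v**2.
No constant or linear terms (consistent with a singular point). Quadratic part: -u**2 + v**2. Cubic part: -3*u**3 + u**2*v - 2*u*v**2 - v**3.
The quadratic part v**2 - u**2 = (v − u)(v + u) splits into two distinct linear factors, so there are two distinct tangent lines y − 2 = ±(x − 2) — this is a node (ordinary double point).
Classification: node.


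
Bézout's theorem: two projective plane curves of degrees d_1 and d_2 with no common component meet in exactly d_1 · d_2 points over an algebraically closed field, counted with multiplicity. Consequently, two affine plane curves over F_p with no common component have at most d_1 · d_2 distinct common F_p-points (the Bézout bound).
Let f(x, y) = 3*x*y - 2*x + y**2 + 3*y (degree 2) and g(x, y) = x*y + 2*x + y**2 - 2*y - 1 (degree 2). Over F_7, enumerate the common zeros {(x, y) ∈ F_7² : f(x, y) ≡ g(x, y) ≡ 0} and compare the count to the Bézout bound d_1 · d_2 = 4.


Common zeros: {(0, 4), (3, 1), (5, 5)}; count = 3; Bézout bound = 4.

deg(f) = 2, deg(g) = 2, so Bézout bound = 4.
Scan x ∈ F_7. For each x, list the y ∈ F_7 with f(x, y) ≡ 0 and those with g(x, y) ≡ 0 (mod 7); the common zeros in that column are the intersection.
  x = 0: f ≡ 0 at y ∈ {0, 4}; g ≡ 0 at y ∈ {4, 5}; common: {4}.
  x = 1: f ≡ 0 at y ∈ {2, 6}; g ≡ 0 at y ∈ {3, 5}; common: ∅.
  x = 2: f ≡ 0 at y ∈ ∅; g ≡ 0 at y ∈ {2, 5}; common: ∅.
  x = 3: f ≡ 0 at y ∈ {1}; g ≡ 0 at y ∈ {1, 5}; common: {1}.
  x = 4: f ≡ 0 at y ∈ ∅; g ≡ 0 at y ∈ {0, 5}; common: ∅.
  x = 5: f ≡ 0 at y ∈ {5}; g ≡ 0 at y ∈ {5, 6}; common: {5}.
  x = 6: f ≡ 0 at y ∈ ∅; g ≡ 0 at y ∈ {5}; common: ∅.
Collecting: common zeros = {(0, 4), (3, 1), (5, 5)}, so the count is 3.
Comparison with the Bézout bound: 3 ≤ 4 = deg(f)·deg(g), as expected for curves with no common component (the affine F_7-count falls short of the bound because intersections may lie at infinity, over extension fields, or carry multiplicity).
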